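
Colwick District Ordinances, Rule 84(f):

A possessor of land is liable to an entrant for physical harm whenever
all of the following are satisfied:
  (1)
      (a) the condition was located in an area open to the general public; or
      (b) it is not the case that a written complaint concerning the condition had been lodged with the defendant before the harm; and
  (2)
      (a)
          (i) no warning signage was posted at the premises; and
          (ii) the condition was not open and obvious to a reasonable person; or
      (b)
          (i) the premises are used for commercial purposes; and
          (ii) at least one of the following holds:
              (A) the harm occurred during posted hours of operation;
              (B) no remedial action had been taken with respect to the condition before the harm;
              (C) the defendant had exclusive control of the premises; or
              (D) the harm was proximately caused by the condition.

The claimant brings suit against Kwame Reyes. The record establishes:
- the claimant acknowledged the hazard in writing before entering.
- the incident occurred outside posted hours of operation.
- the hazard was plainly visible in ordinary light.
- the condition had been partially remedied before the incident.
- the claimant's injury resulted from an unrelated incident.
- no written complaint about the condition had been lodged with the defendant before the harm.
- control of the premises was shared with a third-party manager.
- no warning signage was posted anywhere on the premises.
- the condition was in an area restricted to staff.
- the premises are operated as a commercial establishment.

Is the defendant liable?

No — not liable.

(a) public area — fails.
(b) not (complaint lodged) — met.
(1): F OR T → true.
(i) no signage posted — satisfied.
(ii) not open/obvious — not satisfied.
(a): T AND F → false.
(i) commercial use — holds.
(A) during posted hours — fails.
(B) no remedial action — not met.
(C) exclusive control — not met.
(D) proximate cause — fails.
(ii): F OR F OR F OR F → false.
(b) = T AND F = false.
(2): F OR F → false.
Overall = T AND F = false.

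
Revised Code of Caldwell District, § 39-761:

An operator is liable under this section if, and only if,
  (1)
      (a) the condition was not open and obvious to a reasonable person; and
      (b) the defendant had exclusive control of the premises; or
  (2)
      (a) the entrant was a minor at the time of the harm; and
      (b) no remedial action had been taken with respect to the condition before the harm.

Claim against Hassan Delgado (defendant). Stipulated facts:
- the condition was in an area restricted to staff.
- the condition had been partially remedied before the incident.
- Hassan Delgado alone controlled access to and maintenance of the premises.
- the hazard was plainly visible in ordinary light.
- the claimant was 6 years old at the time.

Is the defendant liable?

No — not liable.

(a) not open/obvious — not met.
(b) exclusive control — satisfied.
So (1) is not satisfied (F AND T).
(a) entrant a minor — satisfied.
(b) no remedial action — not met.
So (2) is not satisfied (T AND F).
Overall: F OR F → false.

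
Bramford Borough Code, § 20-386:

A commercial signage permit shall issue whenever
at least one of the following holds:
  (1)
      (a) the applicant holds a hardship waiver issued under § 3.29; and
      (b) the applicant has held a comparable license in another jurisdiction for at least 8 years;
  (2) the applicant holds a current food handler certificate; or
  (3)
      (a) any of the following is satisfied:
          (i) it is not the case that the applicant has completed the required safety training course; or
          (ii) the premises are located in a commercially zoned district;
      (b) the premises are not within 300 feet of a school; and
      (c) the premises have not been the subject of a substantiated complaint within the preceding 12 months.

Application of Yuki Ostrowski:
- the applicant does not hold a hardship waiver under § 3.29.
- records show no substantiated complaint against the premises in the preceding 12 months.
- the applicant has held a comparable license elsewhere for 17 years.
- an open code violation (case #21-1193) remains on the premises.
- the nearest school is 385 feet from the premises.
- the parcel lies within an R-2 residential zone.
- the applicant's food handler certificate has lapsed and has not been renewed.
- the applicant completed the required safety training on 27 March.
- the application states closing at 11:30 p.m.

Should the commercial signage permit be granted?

(a) hardship waiver — fails.
(b) prior license ≥ 8 yr — satisfied.
(1) = F AND T = false.
(2) food handler cert. — not met.
(i) not (safety training) — not met.
(ii) commercially zoned — not met.
(a): F OR F → false.
(b) ≥300 ft from school — holds.
(c) no complaint in 12 mo. — holds.
So (3) is not satisfied (F AND T AND T).
Overall = F OR F OR F = false.

No — denied.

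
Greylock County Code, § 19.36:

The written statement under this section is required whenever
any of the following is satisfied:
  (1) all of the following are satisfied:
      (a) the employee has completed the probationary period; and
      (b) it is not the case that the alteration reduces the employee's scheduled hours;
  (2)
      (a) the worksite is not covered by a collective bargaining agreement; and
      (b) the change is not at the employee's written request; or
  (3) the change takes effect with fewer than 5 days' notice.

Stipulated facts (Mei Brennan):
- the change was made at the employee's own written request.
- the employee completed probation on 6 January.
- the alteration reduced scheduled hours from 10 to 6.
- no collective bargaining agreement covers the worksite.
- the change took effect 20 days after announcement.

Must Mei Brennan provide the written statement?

(a) past probation — met.
(b) not (hours reduced) — not met.
(1): T AND F → false.
(a) no CBA — met.
(b) not employee-requested — not met.
So (2) is not satisfied (T AND F).
(3) < 5 days' notice — not satisfied.
So Overall is not satisfied (F OR F OR F).

No — not required.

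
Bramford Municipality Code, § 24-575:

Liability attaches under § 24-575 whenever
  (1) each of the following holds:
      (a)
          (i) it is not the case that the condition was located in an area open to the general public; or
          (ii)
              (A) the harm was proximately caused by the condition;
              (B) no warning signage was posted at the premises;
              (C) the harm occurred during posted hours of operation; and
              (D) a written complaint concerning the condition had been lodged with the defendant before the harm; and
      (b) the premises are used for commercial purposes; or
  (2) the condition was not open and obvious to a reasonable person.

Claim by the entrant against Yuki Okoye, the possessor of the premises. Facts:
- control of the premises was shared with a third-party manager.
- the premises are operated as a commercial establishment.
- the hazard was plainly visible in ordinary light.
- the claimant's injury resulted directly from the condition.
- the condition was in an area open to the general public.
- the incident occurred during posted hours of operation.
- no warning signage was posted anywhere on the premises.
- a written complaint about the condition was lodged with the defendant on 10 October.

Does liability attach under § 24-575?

(i) not (public area) — fails.
(A) proximate cause — met.
(B) no signage posted — satisfied.
(C) during posted hours — holds.
(D) complaint lodged — met.
(ii): T AND T AND T AND T → true.
(a): F OR T → true.
(b) commercial use — satisfied.
(1) = T AND T = true.
(2) not open/obvious — not met.
So Overall is satisfied (T OR F).

Yes — liable.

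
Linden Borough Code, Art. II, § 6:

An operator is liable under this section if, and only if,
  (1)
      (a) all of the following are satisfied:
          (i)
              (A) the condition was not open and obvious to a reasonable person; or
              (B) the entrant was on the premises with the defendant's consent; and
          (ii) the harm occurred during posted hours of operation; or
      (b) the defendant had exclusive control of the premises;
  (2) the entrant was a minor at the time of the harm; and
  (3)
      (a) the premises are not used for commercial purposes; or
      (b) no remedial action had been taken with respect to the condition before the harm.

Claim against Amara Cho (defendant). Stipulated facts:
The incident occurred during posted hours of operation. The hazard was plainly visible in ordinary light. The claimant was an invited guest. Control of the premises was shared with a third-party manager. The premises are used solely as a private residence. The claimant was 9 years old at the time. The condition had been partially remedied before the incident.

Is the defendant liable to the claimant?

Yes — liable.

(A) not open/obvious — not met.
(B) consent to enter — satisfied.
(i): F OR T → true.
(ii) during posted hours — holds.
(a): T AND T → true.
(b) exclusive control — not satisfied.
So (1) is satisfied (T OR F).
(2) entrant a minor — satisfied.
(a) not (commercial use) — holds.
(b) no remedial action — fails.
(3) = T OR F = true.
Overall = T AND T AND T = true.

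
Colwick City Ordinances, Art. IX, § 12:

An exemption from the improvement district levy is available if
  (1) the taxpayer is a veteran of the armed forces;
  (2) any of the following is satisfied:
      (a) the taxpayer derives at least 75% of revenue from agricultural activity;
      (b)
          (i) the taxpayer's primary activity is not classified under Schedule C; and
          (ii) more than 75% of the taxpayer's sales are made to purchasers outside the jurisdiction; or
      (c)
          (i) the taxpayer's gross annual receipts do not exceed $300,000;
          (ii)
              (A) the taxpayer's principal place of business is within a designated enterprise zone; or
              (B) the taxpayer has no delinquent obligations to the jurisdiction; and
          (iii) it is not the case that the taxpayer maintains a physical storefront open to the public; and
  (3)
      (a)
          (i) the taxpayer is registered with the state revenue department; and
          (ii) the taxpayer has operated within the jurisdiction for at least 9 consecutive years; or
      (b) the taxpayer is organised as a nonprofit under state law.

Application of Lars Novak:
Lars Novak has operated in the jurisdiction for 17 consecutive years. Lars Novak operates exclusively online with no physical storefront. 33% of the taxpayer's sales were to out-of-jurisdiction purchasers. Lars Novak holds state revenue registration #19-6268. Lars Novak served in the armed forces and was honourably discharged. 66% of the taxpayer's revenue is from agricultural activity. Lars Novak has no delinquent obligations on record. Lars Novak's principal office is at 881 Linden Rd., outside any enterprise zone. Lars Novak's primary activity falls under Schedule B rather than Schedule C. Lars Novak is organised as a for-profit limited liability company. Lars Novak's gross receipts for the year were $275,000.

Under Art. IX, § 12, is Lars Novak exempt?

Yes — exempt.

(1) veteran — holds.
(a) ≥75% agricultural — not satisfied.
(i) not (Schedule C activity) — met.
(ii) >75% out-of-jur. sales — not met.
(b): T AND F → false.
(i) receipts ≤ $300,000 — met.
(A) in enterprise zone — not satisfied.
(B) no delinquency — met.
So (ii) is satisfied (F OR T).
(iii) not (has storefront) — holds.
(c) = T AND T AND T = true.
So (2) is satisfied (F OR F OR T).
(i) state-registered — holds.
(ii) ≥ 9 yrs in jurisdiction — holds.
So (a) is satisfied (T AND T).
(b) nonprofit — not met.
(3): T OR F → true.
Overall = T AND T AND T = true.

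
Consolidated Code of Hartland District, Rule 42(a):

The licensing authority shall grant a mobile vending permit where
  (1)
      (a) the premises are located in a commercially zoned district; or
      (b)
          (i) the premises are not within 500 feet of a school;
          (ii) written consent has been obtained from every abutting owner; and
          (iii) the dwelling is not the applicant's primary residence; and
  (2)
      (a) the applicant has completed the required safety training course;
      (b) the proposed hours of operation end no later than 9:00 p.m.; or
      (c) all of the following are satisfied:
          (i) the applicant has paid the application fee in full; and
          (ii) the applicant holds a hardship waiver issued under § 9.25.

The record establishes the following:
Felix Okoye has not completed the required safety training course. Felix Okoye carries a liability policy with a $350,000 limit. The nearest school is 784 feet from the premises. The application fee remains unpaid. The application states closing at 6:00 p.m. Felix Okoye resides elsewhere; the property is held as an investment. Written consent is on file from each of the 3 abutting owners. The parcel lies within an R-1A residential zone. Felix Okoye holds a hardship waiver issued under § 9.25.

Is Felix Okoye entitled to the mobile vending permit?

(a) commercially zoned — not met.
(i) ≥500 ft from school — satisfied.
(ii) all abutters consent — holds.
(iii) not (primary residence) — met.
So (b) is satisfied (T AND T AND T).
(1) = F OR T = true.
(a) safety training — not satisfied.
(b) closes by 9 p.m. — satisfied.
(i) fee paid — fails.
(ii) hardship waiver — met.
(c) = F AND T = false.
So (2) is satisfied (F OR T OR F).
Overall = T AND T = true.

Yes — granted.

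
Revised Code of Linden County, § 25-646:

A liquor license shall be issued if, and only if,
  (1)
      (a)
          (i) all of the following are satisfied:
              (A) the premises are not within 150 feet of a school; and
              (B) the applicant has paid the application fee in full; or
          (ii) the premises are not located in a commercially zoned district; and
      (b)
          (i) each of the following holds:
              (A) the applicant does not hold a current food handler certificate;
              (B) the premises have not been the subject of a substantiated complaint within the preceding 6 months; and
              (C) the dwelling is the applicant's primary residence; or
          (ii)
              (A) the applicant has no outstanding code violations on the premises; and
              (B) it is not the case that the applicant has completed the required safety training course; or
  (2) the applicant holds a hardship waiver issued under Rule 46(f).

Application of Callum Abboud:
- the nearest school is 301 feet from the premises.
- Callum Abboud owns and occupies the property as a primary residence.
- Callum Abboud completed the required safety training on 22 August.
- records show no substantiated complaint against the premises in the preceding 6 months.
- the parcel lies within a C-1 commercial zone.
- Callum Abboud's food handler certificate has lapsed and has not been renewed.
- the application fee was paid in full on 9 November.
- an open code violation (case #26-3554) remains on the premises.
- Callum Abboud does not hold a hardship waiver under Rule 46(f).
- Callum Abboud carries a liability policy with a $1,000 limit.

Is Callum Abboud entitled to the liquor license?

(A) ≥150 ft from school — met.
(B) fee paid — holds.
(i) = T AND T = true.
(ii) not (commercially zoned) — not met.
(a): T OR F → true.
(A) not (food handler cert.) — satisfied.
(B) no complaint in 6 mo. — holds.
(C) primary residence — holds.
(i) = T AND T AND T = true.
(A) no code violations — fails.
(B) not (safety training) — fails.
So (ii) is not satisfied (F AND F).
So (b) is satisfied (T OR F).
(1): T AND T → true.
(2) hardship waiver — not satisfied.
Overall: T OR F → true.

Yes — granted.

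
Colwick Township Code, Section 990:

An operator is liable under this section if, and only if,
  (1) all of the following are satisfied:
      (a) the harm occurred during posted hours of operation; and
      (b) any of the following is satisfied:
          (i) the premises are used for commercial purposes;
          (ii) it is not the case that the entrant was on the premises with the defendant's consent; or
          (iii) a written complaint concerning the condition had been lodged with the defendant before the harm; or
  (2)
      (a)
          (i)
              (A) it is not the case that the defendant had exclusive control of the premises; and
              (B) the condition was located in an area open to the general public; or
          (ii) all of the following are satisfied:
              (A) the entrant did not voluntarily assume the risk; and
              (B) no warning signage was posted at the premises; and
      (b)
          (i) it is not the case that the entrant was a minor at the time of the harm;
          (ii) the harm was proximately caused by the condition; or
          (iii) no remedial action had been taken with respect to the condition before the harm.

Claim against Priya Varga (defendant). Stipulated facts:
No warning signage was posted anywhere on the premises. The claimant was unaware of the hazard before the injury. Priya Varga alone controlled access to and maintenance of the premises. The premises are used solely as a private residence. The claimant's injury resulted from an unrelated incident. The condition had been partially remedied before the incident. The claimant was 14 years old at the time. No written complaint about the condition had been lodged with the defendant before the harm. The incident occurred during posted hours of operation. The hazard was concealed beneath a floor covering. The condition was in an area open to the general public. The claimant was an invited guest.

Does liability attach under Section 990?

No — not liable.

(a) during posted hours — satisfied.
(i) commercial use — not satisfied.
(ii) not (consent to enter) — not met.
(iii) complaint lodged — not met.
(b) = F OR F OR F = false.
(1): T AND F → false.
(A) not (exclusive control) — not satisfied.
(B) public area — holds.
(i) = F AND T = false.
(A) no assumed risk — satisfied.
(B) no signage posted — satisfied.
(ii) = T AND T = true.
(a): F OR T → true.
(i) not (entrant a minor) — not met.
(ii) proximate cause — not met.
(iii) no remedial action — not satisfied.
(b): F OR F OR F → false.
(2) = T AND F = false.
Overall: F OR F → false.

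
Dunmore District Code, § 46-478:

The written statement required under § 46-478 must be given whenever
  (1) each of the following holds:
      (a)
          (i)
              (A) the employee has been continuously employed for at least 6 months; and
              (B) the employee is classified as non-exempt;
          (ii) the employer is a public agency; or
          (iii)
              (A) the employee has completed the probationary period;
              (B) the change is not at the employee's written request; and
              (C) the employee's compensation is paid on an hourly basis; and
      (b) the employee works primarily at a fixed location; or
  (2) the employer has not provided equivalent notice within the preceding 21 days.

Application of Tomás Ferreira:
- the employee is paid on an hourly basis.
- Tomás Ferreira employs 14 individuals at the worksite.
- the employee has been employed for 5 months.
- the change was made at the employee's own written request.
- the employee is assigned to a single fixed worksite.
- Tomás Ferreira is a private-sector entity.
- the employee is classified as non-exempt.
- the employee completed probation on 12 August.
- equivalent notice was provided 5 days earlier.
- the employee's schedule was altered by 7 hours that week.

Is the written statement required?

(A) tenure ≥ 6 mo. — not satisfied.
(B) non-exempt — satisfied.
So (i) is not satisfied (F AND T).
(ii) public agency — fails.
(A) past probation — satisfied.
(B) not employee-requested — fails.
(C) hourly-paid — satisfied.
(iii): T AND F AND T → false.
So (a) is not satisfied (F OR F OR F).
(b) fixed location — satisfied.
(1): F AND T → false.
(2) no recent notice — not met.
So Overall is not satisfied (F OR F).

No — not required.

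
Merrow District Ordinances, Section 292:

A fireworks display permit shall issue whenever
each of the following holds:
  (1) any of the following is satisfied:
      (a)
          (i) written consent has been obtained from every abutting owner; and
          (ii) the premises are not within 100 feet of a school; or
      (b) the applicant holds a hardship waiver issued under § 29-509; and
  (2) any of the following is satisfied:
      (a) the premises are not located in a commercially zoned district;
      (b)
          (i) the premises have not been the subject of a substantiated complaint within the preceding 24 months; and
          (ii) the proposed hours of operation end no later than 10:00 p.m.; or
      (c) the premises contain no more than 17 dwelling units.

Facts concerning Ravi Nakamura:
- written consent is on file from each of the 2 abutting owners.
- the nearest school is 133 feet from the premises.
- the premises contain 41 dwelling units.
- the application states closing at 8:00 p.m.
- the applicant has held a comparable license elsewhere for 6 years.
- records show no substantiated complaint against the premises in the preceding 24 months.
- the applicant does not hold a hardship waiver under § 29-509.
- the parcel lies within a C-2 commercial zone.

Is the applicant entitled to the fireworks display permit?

Yes — granted.

(i) all abutters consent — satisfied.
(ii) ≥100 ft from school — satisfied.
So (a) is satisfied (T AND T).
(b) hardship waiver — fails.
So (1) is satisfied (T OR F).
(a) not (commercially zoned) — not met.
(i) no complaint in 24 mo. — met.
(ii) closes by 10 p.m. — met.
(b) = T AND T = true.
(c) ≤ 17 units — not met.
(2): F OR T OR F → true.
Overall: T AND T → true.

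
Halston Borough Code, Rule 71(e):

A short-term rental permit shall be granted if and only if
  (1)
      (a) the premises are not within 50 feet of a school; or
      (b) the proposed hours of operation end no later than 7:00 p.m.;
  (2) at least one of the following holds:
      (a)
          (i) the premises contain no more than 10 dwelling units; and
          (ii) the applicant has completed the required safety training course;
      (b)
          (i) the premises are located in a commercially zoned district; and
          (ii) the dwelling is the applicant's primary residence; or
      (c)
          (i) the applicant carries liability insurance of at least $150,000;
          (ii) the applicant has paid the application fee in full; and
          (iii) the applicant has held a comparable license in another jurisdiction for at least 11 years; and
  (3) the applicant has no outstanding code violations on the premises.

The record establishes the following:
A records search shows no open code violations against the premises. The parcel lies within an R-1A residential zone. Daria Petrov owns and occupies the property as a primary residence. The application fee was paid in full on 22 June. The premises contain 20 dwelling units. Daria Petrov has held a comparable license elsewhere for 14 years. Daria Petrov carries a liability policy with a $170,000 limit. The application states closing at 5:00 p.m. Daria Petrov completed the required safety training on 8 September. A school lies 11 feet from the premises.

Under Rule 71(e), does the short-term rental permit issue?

(a) ≥50 ft from school — not satisfied.
(b) closes by 7 p.m. — holds.
(1): F OR T → true.
(i) ≤ 10 units — not satisfied.
(ii) safety training — met.
(a) = F AND T = false.
(i) commercially zoned — fails.
(ii) primary residence — satisfied.
(b) = F AND T = false.
(i) insurance ≥ $150,000 — met.
(ii) fee paid — satisfied.
(iii) prior license ≥ 11 yr — satisfied.
(c) = T AND T AND T = true.
(2) = F OR F OR T = true.
(3) no code violations — holds.
So Overall is satisfied (T AND T AND T).

Yes — granted.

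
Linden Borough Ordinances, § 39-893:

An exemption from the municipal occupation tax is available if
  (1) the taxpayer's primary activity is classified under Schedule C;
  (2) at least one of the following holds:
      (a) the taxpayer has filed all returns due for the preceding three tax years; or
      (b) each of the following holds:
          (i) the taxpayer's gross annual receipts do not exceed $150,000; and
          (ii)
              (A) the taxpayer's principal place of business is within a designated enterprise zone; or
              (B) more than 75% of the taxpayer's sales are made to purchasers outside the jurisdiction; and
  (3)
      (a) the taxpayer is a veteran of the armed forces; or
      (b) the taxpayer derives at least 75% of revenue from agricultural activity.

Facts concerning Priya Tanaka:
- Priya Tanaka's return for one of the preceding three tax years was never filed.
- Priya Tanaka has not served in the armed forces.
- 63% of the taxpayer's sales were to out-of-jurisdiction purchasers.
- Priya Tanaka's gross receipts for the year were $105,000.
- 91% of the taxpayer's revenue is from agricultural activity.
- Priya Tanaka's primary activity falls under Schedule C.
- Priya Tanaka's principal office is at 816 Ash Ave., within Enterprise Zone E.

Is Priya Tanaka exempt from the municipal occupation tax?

Yes — exempt.

(1) Schedule C activity — met.
(a) returns current — not met.
(i) receipts ≤ $150,000 — met.
(A) in enterprise zone — satisfied.
(B) >75% out-of-jur. sales — fails.
So (ii) is satisfied (T OR F).
(b): T AND T → true.
(2) = F OR T = true.
(a) veteran — not met.
(b) ≥75% agricultural — satisfied.
So (3) is satisfied (F OR T).
Overall: T AND T AND T → true.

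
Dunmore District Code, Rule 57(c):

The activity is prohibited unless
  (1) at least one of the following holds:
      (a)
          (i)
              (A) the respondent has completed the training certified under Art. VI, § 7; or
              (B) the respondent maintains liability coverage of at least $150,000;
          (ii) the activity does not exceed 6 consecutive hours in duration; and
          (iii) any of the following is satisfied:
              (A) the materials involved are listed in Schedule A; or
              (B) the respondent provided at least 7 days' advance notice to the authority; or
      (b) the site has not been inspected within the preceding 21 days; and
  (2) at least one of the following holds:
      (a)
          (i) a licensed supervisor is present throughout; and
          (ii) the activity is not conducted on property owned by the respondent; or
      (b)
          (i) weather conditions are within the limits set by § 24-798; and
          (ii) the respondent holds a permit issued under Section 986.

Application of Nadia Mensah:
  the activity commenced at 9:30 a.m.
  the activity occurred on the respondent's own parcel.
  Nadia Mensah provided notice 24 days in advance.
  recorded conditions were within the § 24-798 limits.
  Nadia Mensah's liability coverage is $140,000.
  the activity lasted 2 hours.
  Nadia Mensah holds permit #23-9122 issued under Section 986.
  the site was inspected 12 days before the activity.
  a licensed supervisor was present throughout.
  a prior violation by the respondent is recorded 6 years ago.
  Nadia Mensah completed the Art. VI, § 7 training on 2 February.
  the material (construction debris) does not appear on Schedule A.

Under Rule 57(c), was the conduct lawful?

Yes — lawful.

(A) training certified — holds.
(B) coverage ≥ $150,000 — not met.
(i): T OR F → true.
(ii) ≤ 6 hrs duration — satisfied.
(A) Schedule A material — not met.
(B) ≥7 days' notice — satisfied.
So (iii) is satisfied (F OR T).
So (a) is satisfied (T AND T AND T).
(b) not (site inspected) — not met.
(1): T OR F → true.
(i) supervisor present — satisfied.
(ii) not (own property) — fails.
So (a) is not satisfied (T AND F).
(i) weather ok — met.
(ii) holds permit — holds.
(b): T AND T → true.
So (2) is satisfied (F OR T).
Overall = T AND T = true.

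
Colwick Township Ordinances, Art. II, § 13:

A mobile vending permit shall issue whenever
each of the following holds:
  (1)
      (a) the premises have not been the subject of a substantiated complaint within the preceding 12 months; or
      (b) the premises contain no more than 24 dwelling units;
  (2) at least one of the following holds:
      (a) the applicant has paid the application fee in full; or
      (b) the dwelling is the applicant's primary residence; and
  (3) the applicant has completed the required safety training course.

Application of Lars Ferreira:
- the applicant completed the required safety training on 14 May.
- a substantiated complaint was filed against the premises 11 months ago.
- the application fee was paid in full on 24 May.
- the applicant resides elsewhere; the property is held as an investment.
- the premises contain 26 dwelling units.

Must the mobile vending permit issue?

(a) no complaint in 12 mo. — not satisfied.
(b) ≤ 24 units — fails.
(1) = F OR F = false.
(a) fee paid — met.
(b) primary residence — fails.
(2): T OR F → true.
(3) safety training — satisfied.
Overall = F AND T AND T = false.

No — denied.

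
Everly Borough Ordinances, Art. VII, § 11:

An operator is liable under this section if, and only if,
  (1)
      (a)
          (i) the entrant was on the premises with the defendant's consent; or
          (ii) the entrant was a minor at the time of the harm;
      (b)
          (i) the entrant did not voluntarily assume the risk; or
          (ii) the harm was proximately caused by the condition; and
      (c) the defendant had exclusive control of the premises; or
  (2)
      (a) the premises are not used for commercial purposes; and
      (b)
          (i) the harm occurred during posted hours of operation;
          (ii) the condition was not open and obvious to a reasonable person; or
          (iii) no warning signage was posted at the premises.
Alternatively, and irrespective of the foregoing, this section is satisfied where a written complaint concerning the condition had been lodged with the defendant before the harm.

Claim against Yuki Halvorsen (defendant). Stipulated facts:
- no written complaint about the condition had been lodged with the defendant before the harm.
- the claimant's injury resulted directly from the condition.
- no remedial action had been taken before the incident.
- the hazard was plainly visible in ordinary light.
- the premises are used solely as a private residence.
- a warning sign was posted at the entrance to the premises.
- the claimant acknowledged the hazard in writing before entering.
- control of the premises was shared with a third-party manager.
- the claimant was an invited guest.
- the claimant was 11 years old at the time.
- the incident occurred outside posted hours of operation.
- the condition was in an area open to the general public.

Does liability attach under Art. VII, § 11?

No — not liable.

(i) consent to enter — met.
(ii) entrant a minor — holds.
(a) = T OR T = true.
(i) no assumed risk — not satisfied.
(ii) proximate cause — satisfied.
(b) = F OR T = true.
(c) exclusive control — not satisfied.
(1): T AND T AND F → false.
(a) not (commercial use) — holds.
(i) during posted hours — fails.
(ii) not open/obvious — not satisfied.
(iii) no signage posted — not met.
(b): F OR F OR F → false.
(2): T AND F → false.
So Overall is not satisfied (F OR F).
Exception (complaint lodged) — not satisfied.
Result: main false OR exception false → false.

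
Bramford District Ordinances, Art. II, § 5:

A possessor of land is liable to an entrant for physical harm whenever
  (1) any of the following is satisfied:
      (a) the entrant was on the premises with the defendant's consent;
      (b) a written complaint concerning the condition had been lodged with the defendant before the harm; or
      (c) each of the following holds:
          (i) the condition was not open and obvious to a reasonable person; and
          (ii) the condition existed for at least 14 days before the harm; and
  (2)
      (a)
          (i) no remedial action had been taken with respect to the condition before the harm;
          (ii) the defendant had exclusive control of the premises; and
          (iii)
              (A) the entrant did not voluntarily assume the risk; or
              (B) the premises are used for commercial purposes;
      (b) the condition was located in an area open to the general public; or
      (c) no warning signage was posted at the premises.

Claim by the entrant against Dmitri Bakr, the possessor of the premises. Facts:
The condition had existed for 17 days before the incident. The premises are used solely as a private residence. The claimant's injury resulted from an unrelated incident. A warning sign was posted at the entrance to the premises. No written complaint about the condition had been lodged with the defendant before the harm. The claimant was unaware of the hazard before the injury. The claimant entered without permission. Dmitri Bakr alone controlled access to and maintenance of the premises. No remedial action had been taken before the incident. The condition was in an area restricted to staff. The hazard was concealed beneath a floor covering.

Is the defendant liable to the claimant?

(a) consent to enter — not satisfied.
(b) complaint lodged — not met.
(i) not open/obvious — holds.
(ii) condition ≥14 days old — holds.
(c): T AND T → true.
So (1) is satisfied (F OR F OR T).
(i) no remedial action — holds.
(ii) exclusive control — satisfied.
(A) no assumed risk — satisfied.
(B) commercial use — fails.
(iii) = T OR F = true.
(a) = T AND T AND T = true.
(b) public area — not met.
(c) no signage posted — not satisfied.
(2) = T OR F OR F = true.
Overall: T AND T → true.

Yes — liable.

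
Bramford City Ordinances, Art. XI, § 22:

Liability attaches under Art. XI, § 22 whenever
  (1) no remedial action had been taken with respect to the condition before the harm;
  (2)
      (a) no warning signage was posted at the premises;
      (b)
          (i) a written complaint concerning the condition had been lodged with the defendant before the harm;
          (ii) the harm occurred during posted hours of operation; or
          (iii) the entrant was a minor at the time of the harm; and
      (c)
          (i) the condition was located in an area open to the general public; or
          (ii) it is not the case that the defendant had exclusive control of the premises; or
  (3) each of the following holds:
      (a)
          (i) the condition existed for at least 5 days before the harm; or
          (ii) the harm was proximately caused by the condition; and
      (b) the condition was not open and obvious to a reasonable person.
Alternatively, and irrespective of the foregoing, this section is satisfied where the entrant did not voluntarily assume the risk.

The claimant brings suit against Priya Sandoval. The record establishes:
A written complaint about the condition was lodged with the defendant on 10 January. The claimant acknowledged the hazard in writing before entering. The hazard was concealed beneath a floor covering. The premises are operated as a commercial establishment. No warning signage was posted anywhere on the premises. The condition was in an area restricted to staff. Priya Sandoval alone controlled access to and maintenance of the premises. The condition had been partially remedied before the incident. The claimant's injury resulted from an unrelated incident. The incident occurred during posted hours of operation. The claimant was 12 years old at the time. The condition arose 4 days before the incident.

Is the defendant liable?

(1) no remedial action — not satisfied.
(a) no signage posted — satisfied.
(i) complaint lodged — holds.
(ii) during posted hours — met.
(iii) entrant a minor — satisfied.
(b) = T OR T OR T = true.
(i) public area — not met.
(ii) not (exclusive control) — fails.
(c): F OR F → false.
(2): T AND T AND F → false.
(i) condition ≥5 days old — not met.
(ii) proximate cause — fails.
So (a) is not satisfied (F OR F).
(b) not open/obvious — holds.
So (3) is not satisfied (F AND T).
Overall = F OR F OR F = false.
Exception (no assumed risk) — not satisfied.
Result: main false OR exception false → false.

No — not liable.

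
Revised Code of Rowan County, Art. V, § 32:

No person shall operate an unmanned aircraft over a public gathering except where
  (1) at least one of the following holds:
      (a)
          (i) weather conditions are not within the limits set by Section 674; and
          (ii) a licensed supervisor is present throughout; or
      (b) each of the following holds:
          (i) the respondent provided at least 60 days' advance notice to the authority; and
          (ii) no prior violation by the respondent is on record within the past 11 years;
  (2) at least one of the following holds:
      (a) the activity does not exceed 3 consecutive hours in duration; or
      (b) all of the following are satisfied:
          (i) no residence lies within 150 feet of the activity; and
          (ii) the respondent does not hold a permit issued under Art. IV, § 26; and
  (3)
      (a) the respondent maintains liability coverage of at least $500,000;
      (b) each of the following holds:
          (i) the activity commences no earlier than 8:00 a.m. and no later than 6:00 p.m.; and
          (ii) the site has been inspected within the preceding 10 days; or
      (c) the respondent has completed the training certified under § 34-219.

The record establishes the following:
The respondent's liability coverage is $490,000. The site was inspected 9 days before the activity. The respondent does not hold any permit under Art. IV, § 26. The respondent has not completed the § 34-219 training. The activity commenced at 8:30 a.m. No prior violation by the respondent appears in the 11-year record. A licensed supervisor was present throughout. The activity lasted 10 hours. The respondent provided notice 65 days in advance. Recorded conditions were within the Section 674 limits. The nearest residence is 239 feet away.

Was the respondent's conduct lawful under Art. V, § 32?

Yes — lawful.

(i) not (weather ok) — not satisfied.
(ii) supervisor present — met.
(a): F AND T → false.
(i) ≥60 days' notice — met.
(ii) no prior violation — met.
(b): T AND T → true.
(1): F OR T → true.
(a) ≤ 3 hrs duration — fails.
(i) no residence in 150 ft — satisfied.
(ii) not (holds permit) — satisfied.
(b) = T AND T = true.
(2): F OR T → true.
(a) coverage ≥ $500,000 — fails.
(i) start within hours — holds.
(ii) site inspected — met.
So (b) is satisfied (T AND T).
(c) training certified — not met.
So (3) is satisfied (F OR T OR F).
Overall: T AND T AND T → true.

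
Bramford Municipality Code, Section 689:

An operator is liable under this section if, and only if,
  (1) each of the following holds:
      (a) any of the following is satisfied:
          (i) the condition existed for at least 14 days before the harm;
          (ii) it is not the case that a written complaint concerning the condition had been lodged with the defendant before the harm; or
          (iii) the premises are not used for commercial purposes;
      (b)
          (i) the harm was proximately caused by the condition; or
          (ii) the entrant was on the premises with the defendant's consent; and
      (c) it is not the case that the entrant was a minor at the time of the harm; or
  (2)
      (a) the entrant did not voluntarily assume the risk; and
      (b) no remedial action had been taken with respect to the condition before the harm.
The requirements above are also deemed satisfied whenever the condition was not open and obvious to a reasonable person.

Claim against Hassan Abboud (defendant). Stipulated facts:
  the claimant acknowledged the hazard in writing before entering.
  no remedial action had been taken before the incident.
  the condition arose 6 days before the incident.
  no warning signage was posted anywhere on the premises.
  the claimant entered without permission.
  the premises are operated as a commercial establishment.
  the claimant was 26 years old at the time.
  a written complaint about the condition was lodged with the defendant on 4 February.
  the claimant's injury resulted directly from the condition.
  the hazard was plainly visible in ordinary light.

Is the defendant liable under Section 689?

No — not liable.

(i) condition ≥14 days old — not satisfied.
(ii) not (complaint lodged) — not met.
(iii) not (commercial use) — not satisfied.
(a): F OR F OR F → false.
(i) proximate cause — satisfied.
(ii) consent to enter — not satisfied.
(b) = T OR F = true.
(c) not (entrant a minor) — met.
So (1) is not satisfied (F AND T AND T).
(a) no assumed risk — not met.
(b) no remedial action — satisfied.
(2) = F AND T = false.
So Overall is not satisfied (F OR F).
Exception (not open/obvious) — not satisfied.
Result: main false OR exception false → false.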